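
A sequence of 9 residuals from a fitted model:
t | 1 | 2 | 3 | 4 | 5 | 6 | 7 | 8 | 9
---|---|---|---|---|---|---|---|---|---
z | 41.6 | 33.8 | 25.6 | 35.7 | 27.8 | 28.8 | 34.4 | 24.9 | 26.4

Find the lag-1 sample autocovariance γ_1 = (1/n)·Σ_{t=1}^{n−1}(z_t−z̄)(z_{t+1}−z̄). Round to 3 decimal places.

-2.109

Mean z̄ = (41.6 + 33.8 + 25.6 + 35.7 + 27.8 + 28.8 + 34.4 + 24.9 + 26.4)/9 = 31.0000
Σ_{t=1}^{8}(z_t−z̄)(z_{t+1}−z̄) = -18.9800
γ_1 = -18.9800 / 9 = -2.109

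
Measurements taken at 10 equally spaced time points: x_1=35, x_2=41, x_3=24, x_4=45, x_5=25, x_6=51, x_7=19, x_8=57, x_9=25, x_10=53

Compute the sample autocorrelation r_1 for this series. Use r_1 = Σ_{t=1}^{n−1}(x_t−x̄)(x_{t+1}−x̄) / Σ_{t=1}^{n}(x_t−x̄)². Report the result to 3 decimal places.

-0.856

Mean x̄ = (35 + 41 + 24 + 45 + 25 + 51 + 19 + 57 + 25 + 53)/10 = 37.5000
Numerator Σ_{t=1}^{9}(x_t−x̄)(x_{t+1}−x̄) = -1467.7500
Denominator Σ(x_t−x̄)² = 1714.5000
r_1 = -1467.7500 / 1714.5000 = -0.856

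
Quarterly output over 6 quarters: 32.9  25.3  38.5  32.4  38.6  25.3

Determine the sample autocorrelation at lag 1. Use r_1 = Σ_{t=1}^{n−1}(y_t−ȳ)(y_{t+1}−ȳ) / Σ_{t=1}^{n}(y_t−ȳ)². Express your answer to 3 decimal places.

Mean ȳ = (32.9 + 25.3 + 38.5 + 32.4 + 38.6 + 25.3)/6 = 32.1667
Deviations from mean: 0.7333, -6.8667, 6.3333, 0.2333, 6.4333, -6.8667
Σ(y_t−ȳ)(y_{t+1}−ȳ) = (-5.0356) + (-43.4889) + (1.4778) + (1.5011) + (-44.1756) = -89.7211
Denominator Σ(y_t−ȳ)² = 176.3933
r_1 = -89.7211 / 176.3933 = -0.509

-0.509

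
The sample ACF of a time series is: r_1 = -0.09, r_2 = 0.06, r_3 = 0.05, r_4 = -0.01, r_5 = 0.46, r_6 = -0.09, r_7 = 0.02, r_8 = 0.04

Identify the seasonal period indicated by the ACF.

The largest autocorrelation is r_5 = 0.46; the remaining lags stay at or below 0.06.
The dominant spike at lag 5 indicates a seasonal period of 5.

5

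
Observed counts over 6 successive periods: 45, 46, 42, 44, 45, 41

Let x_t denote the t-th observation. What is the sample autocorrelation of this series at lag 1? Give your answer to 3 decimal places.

-0.258

Mean x̄ = (45 + 46 + 42 + 44 + 45 + 41)/6 = 43.8333
Numerator Σ_{t=1}^{5}(x_t−x̄)(x_{t+1}−x̄) = -4.8611
Denominator Σ(x_t−x̄)² = 18.8333
r_1 = -4.8611 / 18.8333 = -0.258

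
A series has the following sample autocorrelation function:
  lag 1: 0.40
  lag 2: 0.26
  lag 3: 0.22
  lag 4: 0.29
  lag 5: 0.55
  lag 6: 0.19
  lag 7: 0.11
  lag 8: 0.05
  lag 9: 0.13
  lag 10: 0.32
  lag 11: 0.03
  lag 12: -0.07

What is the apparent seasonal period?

The largest autocorrelation is r_5 = 0.55; the remaining lags stay at or below 0.40. The elevated value at lag 1 (0.40), dropping to 0.26 at lag 2, reflects decaying short-term dependence rather than seasonality.
The dominant spike at lag 5 indicates a seasonal period of 5.

5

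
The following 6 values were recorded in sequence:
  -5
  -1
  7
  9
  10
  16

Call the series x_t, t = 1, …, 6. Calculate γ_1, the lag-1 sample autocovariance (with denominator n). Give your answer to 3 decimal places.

Mean x̄ = (-5 − 1 + 7 + 9 + 10 + 16)/6 = 6.0000
Σ_{t=1}^{5}(x_t−x̄)(x_{t+1}−x̄) = 125.0000
γ_1 = 125.0000 / 6 = 20.833

20.833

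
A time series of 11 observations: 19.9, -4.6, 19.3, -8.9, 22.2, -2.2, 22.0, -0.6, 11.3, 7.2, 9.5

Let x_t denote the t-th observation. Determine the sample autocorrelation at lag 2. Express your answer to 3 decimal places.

0.785

Mean x̄ = (19.9 − 4.6 + 19.3 − 8.9 + 22.2 − 2.2 + 22.0 − 0.6 + 11.3 + 7.2 + 9.5)/11 = 8.6455
Numerator Σ_{t=1}^{9}(x_t−x̄)(x_{t+2}−x̄) = 1019.3840
Denominator Σ(x_t−x̄)² = 1298.5073
r_2 = 1019.3840 / 1298.5073 = 0.785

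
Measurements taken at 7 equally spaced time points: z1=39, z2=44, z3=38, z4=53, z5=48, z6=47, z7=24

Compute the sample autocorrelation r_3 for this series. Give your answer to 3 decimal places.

Mean z̄ = (39 + 44 + 38 + 53 + 48 + 47 + 24)/7 = 41.8571
Deviations from mean: -2.8571, 2.1429, -3.8571, 11.1429, 6.1429, 5.1429, -17.8571
Numerator Σ_{t=1}^{4}(z_t−z̄)(z_{t+3}−z̄) = -237.4898
Denominator Σ(z_t−z̄)² = 534.8571
r_3 = -237.4898 / 534.8571 = -0.444

-0.444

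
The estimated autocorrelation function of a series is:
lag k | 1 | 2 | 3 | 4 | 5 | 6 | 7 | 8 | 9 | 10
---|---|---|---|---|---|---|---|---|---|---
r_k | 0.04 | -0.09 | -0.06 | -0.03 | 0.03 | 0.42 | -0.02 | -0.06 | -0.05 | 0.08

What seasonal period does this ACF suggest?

The largest autocorrelation is r_6 = 0.42; the remaining lags stay at or below 0.08.
The dominant spike at lag 6 indicates a seasonal period of 6.

6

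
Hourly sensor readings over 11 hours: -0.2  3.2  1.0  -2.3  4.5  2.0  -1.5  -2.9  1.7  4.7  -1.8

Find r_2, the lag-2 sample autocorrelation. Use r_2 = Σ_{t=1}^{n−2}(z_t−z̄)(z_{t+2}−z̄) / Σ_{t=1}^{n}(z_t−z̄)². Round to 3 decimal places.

Mean z̄ = (-0.2 + 3.2 + 1.0 − 2.3 + 4.5 + 2.0 − 1.5 − 2.9 + 1.7 + 4.7 − 1.8)/11 = 0.7636
Numerator Σ_{t=1}^{9}(z_t−z̄)(z_{t+2}−z̄) = -42.5254
Denominator Σ(z_t−z̄)² = 73.2855
r_2 = -42.5254 / 73.2855 = -0.580

-0.580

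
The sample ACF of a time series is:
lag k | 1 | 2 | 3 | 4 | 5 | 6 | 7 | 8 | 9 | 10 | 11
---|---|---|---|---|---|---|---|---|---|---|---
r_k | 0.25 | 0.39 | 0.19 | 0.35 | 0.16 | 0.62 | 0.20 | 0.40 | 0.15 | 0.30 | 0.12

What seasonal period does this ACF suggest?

The largest autocorrelation is r_6 = 0.62; the remaining lags stay at or below 0.40.
The dominant spike at lag 6 indicates a seasonal period of 6.

6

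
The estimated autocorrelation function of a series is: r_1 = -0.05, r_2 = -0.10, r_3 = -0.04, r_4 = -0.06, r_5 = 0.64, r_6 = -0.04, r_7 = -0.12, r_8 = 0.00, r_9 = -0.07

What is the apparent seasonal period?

The largest autocorrelation is r_5 = 0.64; the remaining lags stay at or below 0.00.
The dominant spike at lag 5 indicates a seasonal period of 5.

5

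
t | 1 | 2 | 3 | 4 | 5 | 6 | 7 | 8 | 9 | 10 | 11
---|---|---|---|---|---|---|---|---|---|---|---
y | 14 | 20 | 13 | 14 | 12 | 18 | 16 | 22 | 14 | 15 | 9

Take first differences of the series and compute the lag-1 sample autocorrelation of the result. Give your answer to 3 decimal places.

-0.574

First differences Δy: 6, -7, 1, -2, 6, -2, 6, -8, 1, -6
Mean of differences = -0.5000
Numerator Σ(Δy_t−Δȳ)(Δy_{t+1}−Δȳ) = -151.7500
Denominator Σ(Δy_t−Δȳ)² = 264.5000
r_1(Δy) = -151.7500 / 264.5000 = -0.574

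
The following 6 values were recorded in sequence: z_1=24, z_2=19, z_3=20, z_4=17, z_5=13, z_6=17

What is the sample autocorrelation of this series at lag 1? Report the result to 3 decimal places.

Mean z̄ = (24 + 19 + 20 + 17 + 13 + 17)/6 = 18.3333
Deviations from mean: 5.6667, 0.6667, 1.6667, -1.3333, -5.3333, -1.3333
Numerator Σ_{t=1}^{5}(z_t−z̄)(z_{t+1}−z̄) = 16.8889
Denominator Σ(z_t−z̄)² = 67.3333
r_1 = 16.8889 / 67.3333 = 0.251

0.251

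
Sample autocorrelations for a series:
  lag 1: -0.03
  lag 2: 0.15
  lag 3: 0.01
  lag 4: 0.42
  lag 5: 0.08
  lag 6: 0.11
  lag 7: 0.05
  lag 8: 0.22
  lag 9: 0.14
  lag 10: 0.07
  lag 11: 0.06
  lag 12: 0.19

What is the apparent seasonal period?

4

The largest autocorrelation is r_4 = 0.42, with weaker echoes at lags 8 (0.22) and 12 (0.19); the remaining lags stay at or below 0.15.
The dominant spike at lag 4 indicates a seasonal period of 4.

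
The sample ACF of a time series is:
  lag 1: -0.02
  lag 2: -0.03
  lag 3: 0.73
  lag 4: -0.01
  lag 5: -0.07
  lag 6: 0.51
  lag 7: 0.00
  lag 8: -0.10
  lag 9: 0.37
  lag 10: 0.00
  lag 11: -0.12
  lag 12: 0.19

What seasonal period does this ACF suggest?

3

The largest autocorrelation is r_3 = 0.73, with weaker echoes at lags 6 (0.51), 9 (0.37) and 12 (0.19); the remaining lags stay at or below 0.00.
The dominant spike at lag 3 indicates a seasonal period of 3.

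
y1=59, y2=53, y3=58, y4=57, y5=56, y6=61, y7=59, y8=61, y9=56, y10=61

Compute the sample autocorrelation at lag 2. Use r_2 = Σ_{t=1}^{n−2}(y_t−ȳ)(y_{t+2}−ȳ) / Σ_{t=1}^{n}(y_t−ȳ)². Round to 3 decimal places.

0.248

Mean ȳ = (59 + 53 + 58 + 57 + 56 + 61 + 59 + 61 + 56 + 61)/10 = 58.1000
Numerator Σ_{t=1}^{8}(y_t−ȳ)(y_{t+2}−ȳ) = 15.5800
Denominator Σ(y_t−ȳ)² = 62.9000
r_2 = 15.5800 / 62.9000 = 0.248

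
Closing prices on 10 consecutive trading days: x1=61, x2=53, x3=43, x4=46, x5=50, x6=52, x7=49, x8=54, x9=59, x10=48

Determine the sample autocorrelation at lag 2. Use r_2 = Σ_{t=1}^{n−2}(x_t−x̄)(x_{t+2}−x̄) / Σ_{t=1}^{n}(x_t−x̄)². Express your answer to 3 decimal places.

-0.364

Mean x̄ = (61 + 53 + 43 + 46 + 50 + 52 + 49 + 54 + 59 + 48)/10 = 51.5000
Numerator Σ_{t=1}^{8}(x_t−x̄)(x_{t+2}−x̄) = -101.5000
Denominator Σ(x_t−x̄)² = 278.5000
r_2 = -101.5000 / 278.5000 = -0.364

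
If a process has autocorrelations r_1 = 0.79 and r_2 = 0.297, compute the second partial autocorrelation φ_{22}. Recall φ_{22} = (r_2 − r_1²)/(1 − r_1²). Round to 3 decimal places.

φ_{22} = (r_2 − r_1²) / (1 − r_1²)
r_1² = (0.79)² = 0.6241
Numerator = 0.297 − 0.6241 = -0.3271; denominator = 1 − 0.6241 = 0.3759
φ_{22} = -0.3271 / 0.3759 = -0.870

-0.870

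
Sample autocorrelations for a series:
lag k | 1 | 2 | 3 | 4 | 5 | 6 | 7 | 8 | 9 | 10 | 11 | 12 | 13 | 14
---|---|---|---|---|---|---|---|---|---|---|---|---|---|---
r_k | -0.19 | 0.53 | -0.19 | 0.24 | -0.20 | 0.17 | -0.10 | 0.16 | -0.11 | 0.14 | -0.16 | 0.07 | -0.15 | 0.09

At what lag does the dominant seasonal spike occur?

The largest autocorrelation is r_2 = 0.53, with weaker echoes at lags 4 (0.24), 6 (0.17) and 8 (0.16); the remaining lags stay at or below 0.14.
The dominant spike at lag 2 indicates a seasonal period of 2.

2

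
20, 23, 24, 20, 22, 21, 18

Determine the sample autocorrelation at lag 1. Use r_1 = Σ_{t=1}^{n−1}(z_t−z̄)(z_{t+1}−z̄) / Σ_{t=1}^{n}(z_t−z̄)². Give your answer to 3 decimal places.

Mean z̄ = (20 + 23 + 24 + 20 + 22 + 21 + 18)/7 = 21.1429
Deviations from mean: -1.1429, 1.8571, 2.8571, -1.1429, 0.8571, -0.1429, -3.1429
Σ(z_t−z̄)(z_{t+1}−z̄) = (-2.1224) + (5.3061) + (-3.2653) + (-0.9796) + (-0.1224) + (0.4490) = -0.7347
Denominator Σ(z_t−z̄)² = 24.8571
r_1 = -0.7347 / 24.8571 = -0.030

-0.030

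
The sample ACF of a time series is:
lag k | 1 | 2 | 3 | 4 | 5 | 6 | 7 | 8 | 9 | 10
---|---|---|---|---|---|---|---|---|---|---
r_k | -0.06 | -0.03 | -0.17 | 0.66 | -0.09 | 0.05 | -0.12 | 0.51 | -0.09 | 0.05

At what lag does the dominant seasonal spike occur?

4

The largest autocorrelation is r_4 = 0.66, with a weaker echo at lag 8 (0.51); the remaining lags stay at or below 0.05.
The dominant spike at lag 4 indicates a seasonal period of 4.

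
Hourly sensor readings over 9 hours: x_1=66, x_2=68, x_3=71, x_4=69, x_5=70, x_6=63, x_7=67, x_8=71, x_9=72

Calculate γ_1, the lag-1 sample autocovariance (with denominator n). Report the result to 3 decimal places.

Mean x̄ = (66 + 68 + 71 + 69 + 70 + 63 + 67 + 71 + 72)/9 = 68.5556
Σ_{t=1}^{8}(x_t−x̄)(x_{t+1}−x̄) = 7.0247
γ_1 = 7.0247 / 9 = 0.781

0.781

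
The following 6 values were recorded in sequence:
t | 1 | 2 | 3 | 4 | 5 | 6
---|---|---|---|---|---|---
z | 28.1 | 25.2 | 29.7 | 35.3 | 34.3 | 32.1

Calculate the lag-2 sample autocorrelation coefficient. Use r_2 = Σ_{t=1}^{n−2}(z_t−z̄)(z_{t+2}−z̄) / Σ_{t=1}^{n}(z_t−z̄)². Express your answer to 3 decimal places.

-0.272

Mean z̄ = (28.1 + 25.2 + 29.7 + 35.3 + 34.3 + 32.1)/6 = 30.7833
Deviations from mean: -2.6833, -5.5833, -1.0833, 4.5167, 3.5167, 1.3167
Numerator Σ_{t=1}^{4}(z_t−z̄)(z_{t+2}−z̄) = -20.1739
Denominator Σ(z_t−z̄)² = 74.0483
r_2 = -20.1739 / 74.0483 = -0.272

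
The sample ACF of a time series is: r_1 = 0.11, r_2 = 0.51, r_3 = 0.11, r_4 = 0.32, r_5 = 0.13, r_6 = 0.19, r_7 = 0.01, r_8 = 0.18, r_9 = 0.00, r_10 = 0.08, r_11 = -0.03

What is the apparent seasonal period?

2

The largest autocorrelation is r_2 = 0.51, with weaker echoes at lags 4 (0.32), 6 (0.19) and 8 (0.18); the remaining lags stay at or below 0.13.
The dominant spike at lag 2 indicates a seasonal period of 2.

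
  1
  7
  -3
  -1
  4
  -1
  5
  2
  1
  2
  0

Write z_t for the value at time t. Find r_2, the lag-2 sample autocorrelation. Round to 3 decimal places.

Mean z̄ = (1 + 7 − 3 − 1 + 4 − 1 + 5 + 2 + 1 + 2 + 0)/11 = 1.5455
Numerator Σ_{t=1}^{9}(z_t−z̄)(z_{t+2}−z̄) = -9.5950
Denominator Σ(z_t−z̄)² = 84.7273
r_2 = -9.5950 / 84.7273 = -0.113

-0.113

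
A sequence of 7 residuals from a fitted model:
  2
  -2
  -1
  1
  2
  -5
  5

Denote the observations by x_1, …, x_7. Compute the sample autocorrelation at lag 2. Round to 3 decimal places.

-0.027

Mean x̄ = (2 − 2 − 1 + 1 + 2 − 5 + 5)/7 = 0.2857
Deviations from mean: 1.7143, -2.2857, -1.2857, 0.7143, 1.7143, -5.2857, 4.7143
Σ(x_t−x̄)(x_{t+2}−x̄) = (-2.2041) + (-1.6327) + (-2.2041) + (-3.7755) + (8.0816) = -1.7347
Denominator Σ(x_t−x̄)² = 63.4286
r_2 = -1.7347 / 63.4286 = -0.027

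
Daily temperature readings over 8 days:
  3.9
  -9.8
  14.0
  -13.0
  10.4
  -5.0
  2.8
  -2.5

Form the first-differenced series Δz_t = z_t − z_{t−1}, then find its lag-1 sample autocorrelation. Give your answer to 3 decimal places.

First differences Δz: -13.7, 23.8, -27.0, 23.4, -15.4, 7.8, -5.3
Mean of differences = -0.9143
Numerator Σ(Δz_t−Δz̄)(Δz_{t+1}−Δz̄) = -2111.5959
Denominator Σ(Δz_t−Δz̄)² = 2350.9286
r_1(Δz) = -2111.5959 / 2350.9286 = -0.898

-0.898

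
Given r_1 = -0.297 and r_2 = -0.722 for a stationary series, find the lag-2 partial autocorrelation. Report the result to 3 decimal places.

-0.889

φ_{22} = (r_2 − r_1²) / (1 − r_1²)
r_1² = (-0.297)² = 0.088209
Numerator = -0.722 − 0.0882 = -0.8102; denominator = 1 − 0.0882 = 0.9118
φ_{22} = -0.8102 / 0.9118 = -0.889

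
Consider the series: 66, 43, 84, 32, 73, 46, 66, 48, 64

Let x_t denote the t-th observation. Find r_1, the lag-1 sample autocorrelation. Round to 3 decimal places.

-0.901

Mean x̄ = (66 + 43 + 84 + 32 + 73 + 46 + 66 + 48 + 64)/9 = 58.0000
Numerator Σ_{t=1}^{8}(x_t−x̄)(x_{t+1}−x̄) = -1992.0000
Denominator Σ(x_t−x̄)² = 2210.0000
r_1 = -1992.0000 / 2210.0000 = -0.901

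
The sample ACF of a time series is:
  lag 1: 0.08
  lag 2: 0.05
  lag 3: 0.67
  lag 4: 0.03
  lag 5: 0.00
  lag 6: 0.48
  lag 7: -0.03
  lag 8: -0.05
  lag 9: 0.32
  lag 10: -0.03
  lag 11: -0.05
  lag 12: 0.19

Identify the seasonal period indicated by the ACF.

The largest autocorrelation is r_3 = 0.67, with weaker echoes at lags 6 (0.48), 9 (0.32) and 12 (0.19); the remaining lags stay at or below 0.08.
The dominant spike at lag 3 indicates a seasonal period of 3.

3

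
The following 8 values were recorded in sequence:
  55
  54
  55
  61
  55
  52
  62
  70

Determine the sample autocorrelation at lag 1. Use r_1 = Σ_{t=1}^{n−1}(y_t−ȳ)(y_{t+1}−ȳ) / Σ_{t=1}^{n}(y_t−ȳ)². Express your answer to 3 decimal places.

Mean ȳ = (55 + 54 + 55 + 61 + 55 + 52 + 62 + 70)/8 = 58.0000
Deviations from mean: -3.0000, -4.0000, -3.0000, 3.0000, -3.0000, -6.0000, 4.0000, 12.0000
Σ(y_t−ȳ)(y_{t+1}−ȳ) = (12.0000) + (12.0000) + (-9.0000) + (-9.0000) + (18.0000) + (-24.0000) + (48.0000) = 48.0000
Denominator Σ(y_t−ȳ)² = 248.0000
r_1 = 48.0000 / 248.0000 = 0.194

0.194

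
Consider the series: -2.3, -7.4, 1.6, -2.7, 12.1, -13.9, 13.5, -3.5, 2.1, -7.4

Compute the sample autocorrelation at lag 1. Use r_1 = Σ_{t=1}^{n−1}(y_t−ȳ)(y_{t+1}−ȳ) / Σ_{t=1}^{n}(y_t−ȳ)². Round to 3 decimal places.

Mean ȳ = (-2.3 − 7.4 + 1.6 − 2.7 + 12.1 − 13.9 + 13.5 − 3.5 + 2.1 − 7.4)/10 = -0.7900
Numerator Σ_{t=1}^{9}(y_t−ȳ)(y_{t+1}−ȳ) = -456.9921
Denominator Σ(y_t−ȳ)² = 656.9490
r_1 = -456.9921 / 656.9490 = -0.696

-0.696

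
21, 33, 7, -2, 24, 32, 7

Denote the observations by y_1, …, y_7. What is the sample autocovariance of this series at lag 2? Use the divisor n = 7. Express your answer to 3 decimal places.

-108.563

Mean ȳ = (21 + 33 + 7 − 2 + 24 + 32 + 7)/7 = 17.4286
Σ_{t=1}^{5}(y_t−ȳ)(y_{t+2}−ȳ) = -759.9388
γ_2 = -759.9388 / 7 = -108.563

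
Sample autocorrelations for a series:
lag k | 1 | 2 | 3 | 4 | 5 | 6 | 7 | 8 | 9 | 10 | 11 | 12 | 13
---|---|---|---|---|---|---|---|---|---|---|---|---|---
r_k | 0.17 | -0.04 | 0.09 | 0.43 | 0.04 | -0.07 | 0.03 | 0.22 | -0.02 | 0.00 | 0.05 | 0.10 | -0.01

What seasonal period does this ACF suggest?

4

The largest autocorrelation is r_4 = 0.43, with a weaker echo at lag 8 (0.22); the remaining lags stay at or below 0.17.
The dominant spike at lag 4 indicates a seasonal period of 4.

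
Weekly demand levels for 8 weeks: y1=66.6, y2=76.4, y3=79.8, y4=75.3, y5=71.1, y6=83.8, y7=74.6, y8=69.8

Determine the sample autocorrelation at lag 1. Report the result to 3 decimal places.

Mean ȳ = (66.6 + 76.4 + 79.8 + 75.3 + 71.1 + 83.8 + 74.6 + 69.8)/8 = 74.6750
Deviations from mean: -8.0750, 1.7250, 5.1250, 0.6250, -3.5750, 9.1250, -0.0750, -4.8750
Numerator Σ_{t=1}^{7}(y_t−ȳ)(y_{t+1}−ȳ) = -37.0606
Denominator Σ(y_t−ȳ)² = 214.6550
r_1 = -37.0606 / 214.6550 = -0.173

-0.173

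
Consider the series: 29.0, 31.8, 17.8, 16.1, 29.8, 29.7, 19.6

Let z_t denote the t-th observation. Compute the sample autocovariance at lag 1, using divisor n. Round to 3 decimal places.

Mean z̄ = (29.0 + 31.8 + 17.8 + 16.1 + 29.8 + 29.7 + 19.6)/7 = 24.8286
Deviations: 4.1714, 6.9714, -7.0286, -8.7286, 4.9714, 4.8714, -5.2286
Σ_{t=1}^{6}(z_t−z̄)(z_{t+1}−z̄) = -3.2151
γ_1 = -3.2151 / 7 = -0.459

-0.459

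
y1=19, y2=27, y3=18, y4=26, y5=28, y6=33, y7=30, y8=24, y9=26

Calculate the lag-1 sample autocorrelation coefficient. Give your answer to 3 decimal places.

Mean ȳ = (19 + 27 + 18 + 26 + 28 + 33 + 30 + 24 + 26)/9 = 25.6667
Numerator Σ_{t=1}^{8}(y_t−ȳ)(y_{t+1}−ȳ) = 20.2222
Denominator Σ(y_t−ȳ)² = 186.0000
r_1 = 20.2222 / 186.0000 = 0.109

0.109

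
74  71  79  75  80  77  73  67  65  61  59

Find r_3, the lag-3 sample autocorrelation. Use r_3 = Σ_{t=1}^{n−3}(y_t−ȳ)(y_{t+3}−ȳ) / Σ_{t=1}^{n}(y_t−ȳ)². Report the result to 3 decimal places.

Mean ȳ = (74 + 71 + 79 + 75 + 80 + 77 + 73 + 67 + 65 + 61 + 59)/11 = 71.0000
Numerator Σ_{t=1}^{8}(y_t−ȳ)(y_{t+3}−ȳ) = 24.0000
Denominator Σ(y_t−ȳ)² = 506.0000
r_3 = 24.0000 / 506.0000 = 0.047

0.047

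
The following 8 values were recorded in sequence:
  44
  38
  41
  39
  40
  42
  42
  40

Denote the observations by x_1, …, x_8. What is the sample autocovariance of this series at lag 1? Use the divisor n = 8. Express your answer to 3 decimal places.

-1.133

Mean x̄ = (44 + 38 + 41 + 39 + 40 + 42 + 42 + 40)/8 = 40.7500
Deviations: 3.2500, -2.7500, 0.2500, -1.7500, -0.7500, 1.2500, 1.2500, -0.7500
Σ_{t=1}^{7}(x_t−x̄)(x_{t+1}−x̄) = -9.0625
γ_1 = -9.0625 / 8 = -1.133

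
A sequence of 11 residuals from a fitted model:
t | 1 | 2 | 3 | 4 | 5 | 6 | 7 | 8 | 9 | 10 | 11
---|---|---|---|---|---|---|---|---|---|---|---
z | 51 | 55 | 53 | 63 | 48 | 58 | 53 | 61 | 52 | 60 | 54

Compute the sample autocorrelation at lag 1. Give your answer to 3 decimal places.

-0.700

Mean z̄ = (51 + 55 + 53 + 63 + 48 + 58 + 53 + 61 + 52 + 60 + 54)/11 = 55.2727
Numerator Σ_{t=1}^{10}(z_t−z̄)(z_{t+1}−z̄) = -151.2562
Denominator Σ(z_t−z̄)² = 216.1818
r_1 = -151.2562 / 216.1818 = -0.700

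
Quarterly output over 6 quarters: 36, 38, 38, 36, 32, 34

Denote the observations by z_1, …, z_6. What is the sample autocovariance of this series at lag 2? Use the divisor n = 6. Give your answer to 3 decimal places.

Mean z̄ = (36 + 38 + 38 + 36 + 32 + 34)/6 = 35.6667
Σ_{t=1}^{4}(z_t−z̄)(z_{t+2}−z̄) = -7.5556
γ_2 = -7.5556 / 6 = -1.259

-1.259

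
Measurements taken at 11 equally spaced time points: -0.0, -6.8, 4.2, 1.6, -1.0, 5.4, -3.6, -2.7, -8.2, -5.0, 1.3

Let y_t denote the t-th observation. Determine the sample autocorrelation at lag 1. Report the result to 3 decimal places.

-0.028

Mean ȳ = (-0.0 − 6.8 + 4.2 + 1.6 − 1.0 + 5.4 − 3.6 − 2.7 − 8.2 − 5.0 + 1.3)/11 = -1.3455
Numerator Σ_{t=1}^{10}(y_t−ȳ)(y_{t+1}−ȳ) = -5.3921
Denominator Σ(y_t−ȳ)² = 190.8673
r_1 = -5.3921 / 190.8673 = -0.028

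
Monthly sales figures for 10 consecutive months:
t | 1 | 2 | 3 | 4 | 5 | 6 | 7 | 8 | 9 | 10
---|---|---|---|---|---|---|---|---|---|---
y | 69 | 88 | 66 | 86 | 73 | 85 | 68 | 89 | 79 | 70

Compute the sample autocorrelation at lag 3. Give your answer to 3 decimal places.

Mean ȳ = (69 + 88 + 66 + 86 + 73 + 85 + 68 + 89 + 79 + 70)/10 = 77.3000
Σ(y_t−ȳ)(y_{t+3}−ȳ) = (-72.2100) + (-46.0100) + (-87.0100) + (-80.9100) + (-50.3100) + (13.0900) + (67.8900) = -255.4700
Denominator Σ(y_t−ȳ)² = 744.1000
r_3 = -255.4700 / 744.1000 = -0.343

-0.343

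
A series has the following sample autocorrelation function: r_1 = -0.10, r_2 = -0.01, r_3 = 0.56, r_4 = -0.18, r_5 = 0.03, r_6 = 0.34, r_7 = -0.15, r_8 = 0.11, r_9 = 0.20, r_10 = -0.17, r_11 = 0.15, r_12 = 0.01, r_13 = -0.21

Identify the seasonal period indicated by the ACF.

The largest autocorrelation is r_3 = 0.56, with weaker echoes at lags 6 (0.34) and 9 (0.20); the remaining lags stay at or below 0.15.
The dominant spike at lag 3 indicates a seasonal period of 3.

3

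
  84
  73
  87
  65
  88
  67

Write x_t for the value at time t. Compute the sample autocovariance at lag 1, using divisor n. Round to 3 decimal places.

Mean x̄ = (84 + 73 + 87 + 65 + 88 + 67)/6 = 77.3333
Σ_{t=1}^{5}(x_t−x̄)(x_{t+1}−x̄) = -431.7778
γ_1 = -431.7778 / 6 = -71.963

-71.963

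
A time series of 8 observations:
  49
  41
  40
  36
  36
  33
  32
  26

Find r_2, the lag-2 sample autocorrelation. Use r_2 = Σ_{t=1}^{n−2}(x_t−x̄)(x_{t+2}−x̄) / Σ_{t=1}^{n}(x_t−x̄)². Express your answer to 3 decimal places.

0.243

Mean x̄ = (49 + 41 + 40 + 36 + 36 + 33 + 32 + 26)/8 = 36.6250
Σ(x_t−x̄)(x_{t+2}−x̄) = (41.7656) + (-2.7344) + (-2.1094) + (2.2656) + (2.8906) + (38.5156) = 80.5938
Denominator Σ(x_t−x̄)² = 331.8750
r_2 = 80.5938 / 331.8750 = 0.243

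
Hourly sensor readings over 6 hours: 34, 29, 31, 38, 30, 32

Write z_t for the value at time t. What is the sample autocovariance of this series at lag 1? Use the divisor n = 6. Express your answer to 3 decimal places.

Mean z̄ = (34 + 29 + 31 + 38 + 30 + 32)/6 = 32.3333
Deviations: 1.6667, -3.3333, -1.3333, 5.6667, -2.3333, -0.3333
Σ_{t=1}^{5}(z_t−z̄)(z_{t+1}−z̄) = -21.1111
γ_1 = -21.1111 / 6 = -3.519

-3.519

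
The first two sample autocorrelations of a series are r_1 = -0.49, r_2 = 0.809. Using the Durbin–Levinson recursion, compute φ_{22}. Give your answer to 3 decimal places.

0.749

φ_{22} = (r_2 − r_1²) / (1 − r_1²)
r_1² = (-0.49)² = 0.2401
Numerator = 0.809 − 0.2401 = 0.5689; denominator = 1 − 0.2401 = 0.7599
φ_{22} = 0.5689 / 0.7599 = 0.749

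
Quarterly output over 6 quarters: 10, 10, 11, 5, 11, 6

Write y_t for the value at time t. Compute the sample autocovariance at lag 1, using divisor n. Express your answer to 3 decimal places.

-3.144

Mean ȳ = (10 + 10 + 11 + 5 + 11 + 6)/6 = 8.8333
Σ_{t=1}^{5}(y_t−ȳ)(y_{t+1}−ȳ) = -18.8611
γ_1 = -18.8611 / 6 = -3.144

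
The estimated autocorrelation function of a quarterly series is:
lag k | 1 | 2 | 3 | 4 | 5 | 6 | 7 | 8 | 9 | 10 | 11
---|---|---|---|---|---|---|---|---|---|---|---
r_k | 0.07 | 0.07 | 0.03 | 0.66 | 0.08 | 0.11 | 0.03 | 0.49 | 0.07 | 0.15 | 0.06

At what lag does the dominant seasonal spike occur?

The largest autocorrelation is r_4 = 0.66, with a weaker echo at lag 8 (0.49); the remaining lags stay at or below 0.15.
The dominant spike at lag 4 indicates a seasonal period of 4.

4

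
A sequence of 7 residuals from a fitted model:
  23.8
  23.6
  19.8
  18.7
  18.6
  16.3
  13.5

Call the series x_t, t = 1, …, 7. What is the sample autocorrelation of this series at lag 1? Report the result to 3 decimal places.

Mean x̄ = (23.8 + 23.6 + 19.8 + 18.7 + 18.6 + 16.3 + 13.5)/7 = 19.1857
Deviations from mean: 4.6143, 4.4143, 0.6143, -0.4857, -0.5857, -2.8857, -5.6857
Numerator Σ_{t=1}^{6}(x_t−x̄)(x_{t+1}−x̄) = 41.1641
Denominator Σ(x_t−x̄)² = 82.3886
r_1 = 41.1641 / 82.3886 = 0.500

0.500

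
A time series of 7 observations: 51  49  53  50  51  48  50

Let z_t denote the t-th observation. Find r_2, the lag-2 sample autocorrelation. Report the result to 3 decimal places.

0.304

Mean z̄ = (51 + 49 + 53 + 50 + 51 + 48 + 50)/7 = 50.2857
Deviations from mean: 0.7143, -1.2857, 2.7143, -0.2857, 0.7143, -2.2857, -0.2857
Numerator Σ_{t=1}^{5}(z_t−z̄)(z_{t+2}−z̄) = 4.6939
Denominator Σ(z_t−z̄)² = 15.4286
r_2 = 4.6939 / 15.4286 = 0.304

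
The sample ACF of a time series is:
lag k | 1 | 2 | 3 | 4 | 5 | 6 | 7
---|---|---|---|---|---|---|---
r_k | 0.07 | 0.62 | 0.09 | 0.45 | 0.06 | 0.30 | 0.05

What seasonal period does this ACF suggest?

2

The largest autocorrelation is r_2 = 0.62, with weaker echoes at lags 4 (0.45) and 6 (0.30); the remaining lags stay at or below 0.09.
The dominant spike at lag 2 indicates a seasonal period of 2.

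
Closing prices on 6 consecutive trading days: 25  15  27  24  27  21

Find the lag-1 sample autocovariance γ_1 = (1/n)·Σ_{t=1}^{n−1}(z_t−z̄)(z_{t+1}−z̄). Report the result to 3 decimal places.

-8.032

Mean z̄ = (25 + 15 + 27 + 24 + 27 + 21)/6 = 23.1667
Deviations: 1.8333, -8.1667, 3.8333, 0.8333, 3.8333, -2.1667
Σ_{t=1}^{5}(z_t−z̄)(z_{t+1}−z̄) = -48.1944
γ_1 = -48.1944 / 6 = -8.032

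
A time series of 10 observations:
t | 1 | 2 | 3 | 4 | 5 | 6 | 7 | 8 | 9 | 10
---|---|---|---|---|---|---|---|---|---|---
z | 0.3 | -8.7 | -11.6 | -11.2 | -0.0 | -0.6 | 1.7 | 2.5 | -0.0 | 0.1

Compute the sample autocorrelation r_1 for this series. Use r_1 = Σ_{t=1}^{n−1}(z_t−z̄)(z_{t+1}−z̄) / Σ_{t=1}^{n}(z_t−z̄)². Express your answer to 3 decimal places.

Mean z̄ = (0.3 − 8.7 − 11.6 − 11.2 − 0.0 − 0.6 + 1.7 + 2.5 − 0.0 + 0.1)/10 = -2.7500
Numerator Σ_{t=1}^{9}(z_t−z̄)(z_{t+1}−z̄) = 147.1725
Denominator Σ(z_t−z̄)² = 269.6650
r_1 = 147.1725 / 269.6650 = 0.546

0.546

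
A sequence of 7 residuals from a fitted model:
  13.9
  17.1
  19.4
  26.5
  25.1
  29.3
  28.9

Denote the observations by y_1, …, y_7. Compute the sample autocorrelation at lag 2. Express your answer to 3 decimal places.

0.177

Mean ȳ = (13.9 + 17.1 + 19.4 + 26.5 + 25.1 + 29.3 + 28.9)/7 = 22.8857
Deviations from mean: -8.9857, -5.7857, -3.4857, 3.6143, 2.2143, 6.4143, 6.0143
Σ(y_t−ȳ)(y_{t+2}−ȳ) = (31.3216) + (-20.9112) + (-7.7184) + (23.1831) + (13.3173) = 39.1924
Denominator Σ(y_t−ȳ)² = 221.6486
r_2 = 39.1924 / 221.6486 = 0.177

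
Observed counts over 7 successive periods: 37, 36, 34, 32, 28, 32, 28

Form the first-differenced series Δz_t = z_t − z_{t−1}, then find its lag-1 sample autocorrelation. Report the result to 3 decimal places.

-0.603

First differences Δz: -1, -2, -2, -4, 4, -4
Mean of differences = -1.5000
Numerator Σ(Δz_t−Δz̄)(Δz_{t+1}−Δz̄) = -26.2500
Denominator Σ(Δz_t−Δz̄)² = 43.5000
r_1(Δz) = -26.2500 / 43.5000 = -0.603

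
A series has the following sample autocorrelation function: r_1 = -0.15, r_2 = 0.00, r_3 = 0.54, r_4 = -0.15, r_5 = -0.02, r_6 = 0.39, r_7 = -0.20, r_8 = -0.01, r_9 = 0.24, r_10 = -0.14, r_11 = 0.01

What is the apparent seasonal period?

3

The largest autocorrelation is r_3 = 0.54, with weaker echoes at lags 6 (0.39) and 9 (0.24); the remaining lags stay at or below 0.01.
The dominant spike at lag 3 indicates a seasonal period of 3.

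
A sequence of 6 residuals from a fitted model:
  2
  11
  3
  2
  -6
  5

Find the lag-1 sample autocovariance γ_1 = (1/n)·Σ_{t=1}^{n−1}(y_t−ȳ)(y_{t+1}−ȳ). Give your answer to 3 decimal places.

-2.894

Mean ȳ = (2 + 11 + 3 + 2 − 6 + 5)/6 = 2.8333
Deviations: -0.8333, 8.1667, 0.1667, -0.8333, -8.8333, 2.1667
Σ_{t=1}^{5}(y_t−ȳ)(y_{t+1}−ȳ) = -17.3611
γ_1 = -17.3611 / 6 = -2.894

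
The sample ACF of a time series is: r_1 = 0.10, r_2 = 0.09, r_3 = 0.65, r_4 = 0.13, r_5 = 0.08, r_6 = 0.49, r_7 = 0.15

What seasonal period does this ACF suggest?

3

The largest autocorrelation is r_3 = 0.65, with a weaker echo at lag 6 (0.49); the remaining lags stay at or below 0.15.
The dominant spike at lag 3 indicates a seasonal period of 3.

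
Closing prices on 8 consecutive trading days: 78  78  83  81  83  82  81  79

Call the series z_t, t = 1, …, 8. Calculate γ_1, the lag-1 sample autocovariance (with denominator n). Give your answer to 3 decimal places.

0.701

Mean z̄ = (78 + 78 + 83 + 81 + 83 + 82 + 81 + 79)/8 = 80.6250
Deviations: -2.6250, -2.6250, 2.3750, 0.3750, 2.3750, 1.3750, 0.3750, -1.6250
Σ_{t=1}^{7}(z_t−z̄)(z_{t+1}−z̄) = 5.6094
γ_1 = 5.6094 / 8 = 0.701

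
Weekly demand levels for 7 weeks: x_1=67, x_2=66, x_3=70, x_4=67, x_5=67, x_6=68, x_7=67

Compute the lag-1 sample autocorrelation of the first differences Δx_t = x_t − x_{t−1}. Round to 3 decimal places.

-0.607

First differences Δx: -1, 4, -3, 0, 1, -1
Mean of differences = 0.0000
Numerator Σ(Δx_t−Δx̄)(Δx_{t+1}−Δx̄) = -17.0000
Denominator Σ(Δx_t−Δx̄)² = 28.0000
r_1(Δx) = -17.0000 / 28.0000 = -0.607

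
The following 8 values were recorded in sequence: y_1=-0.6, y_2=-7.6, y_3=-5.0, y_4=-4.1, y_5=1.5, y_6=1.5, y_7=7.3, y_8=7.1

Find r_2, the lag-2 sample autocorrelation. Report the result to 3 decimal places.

Mean ȳ = (-0.6 − 7.6 − 5.0 − 4.1 + 1.5 + 1.5 + 7.3 + 7.1)/8 = 0.0125
Deviations from mean: -0.6125, -7.6125, -5.0125, -4.1125, 1.4875, 1.4875, 7.2875, 7.0875
Numerator Σ_{t=1}^{6}(y_t−ȳ)(y_{t+2}−ȳ) = 42.1859
Denominator Σ(y_t−ȳ)² = 208.1288
r_2 = 42.1859 / 208.1288 = 0.203

0.203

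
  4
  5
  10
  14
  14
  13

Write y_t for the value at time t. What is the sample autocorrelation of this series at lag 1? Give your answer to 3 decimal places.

0.569

Mean ȳ = (4 + 5 + 10 + 14 + 14 + 13)/6 = 10.0000
Σ(y_t−ȳ)(y_{t+1}−ȳ) = (30.0000) + (0.0000) + (0.0000) + (16.0000) + (12.0000) = 58.0000
Denominator Σ(y_t−ȳ)² = 102.0000
r_1 = 58.0000 / 102.0000 = 0.569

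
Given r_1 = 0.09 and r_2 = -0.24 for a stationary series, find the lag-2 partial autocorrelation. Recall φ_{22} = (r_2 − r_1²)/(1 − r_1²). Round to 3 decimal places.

φ_{22} = (r_2 − r_1²) / (1 − r_1²)
r_1² = (0.09)² = 0.0081
Numerator = -0.24 − 0.0081 = -0.2481; denominator = 1 − 0.0081 = 0.9919
φ_{22} = -0.2481 / 0.9919 = -0.250

-0.250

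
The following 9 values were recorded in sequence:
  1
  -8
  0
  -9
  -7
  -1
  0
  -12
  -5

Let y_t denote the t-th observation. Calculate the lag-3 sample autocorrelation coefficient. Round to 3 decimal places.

Mean ȳ = (1 − 8 + 0 − 9 − 7 − 1 + 0 − 12 − 5)/9 = -4.5556
Σ(y_t−ȳ)(y_{t+3}−ȳ) = (-24.6914) + (8.4198) + (16.1975) + (-20.2469) + (18.1975) + (-1.5802) = -3.7037
Denominator Σ(y_t−ȳ)² = 178.2222
r_3 = -3.7037 / 178.2222 = -0.021

-0.021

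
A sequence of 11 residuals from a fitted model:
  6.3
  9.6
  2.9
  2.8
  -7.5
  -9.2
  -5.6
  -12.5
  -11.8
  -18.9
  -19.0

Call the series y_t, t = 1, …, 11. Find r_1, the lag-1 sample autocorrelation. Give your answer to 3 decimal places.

0.694

Mean ȳ = (6.3 + 9.6 + 2.9 + 2.8 − 7.5 − 9.2 − 5.6 − 12.5 − 11.8 − 18.9 − 19.0)/11 = -5.7182
Numerator Σ_{t=1}^{10}(y_t−ȳ)(y_{t+1}−ȳ) = 675.8297
Denominator Σ(y_t−ȳ)² = 974.3764
r_1 = 675.8297 / 974.3764 = 0.694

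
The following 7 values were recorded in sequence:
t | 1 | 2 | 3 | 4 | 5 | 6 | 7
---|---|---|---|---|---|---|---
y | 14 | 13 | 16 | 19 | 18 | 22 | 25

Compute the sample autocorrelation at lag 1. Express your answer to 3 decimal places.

Mean ȳ = (14 + 13 + 16 + 19 + 18 + 22 + 25)/7 = 18.1429
Deviations from mean: -4.1429, -5.1429, -2.1429, 0.8571, -0.1429, 3.8571, 6.8571
Σ(y_t−ȳ)(y_{t+1}−ȳ) = (21.3061) + (11.0204) + (-1.8367) + (-0.1224) + (-0.5510) + (26.4490) = 56.2653
Denominator Σ(y_t−ȳ)² = 110.8571
r_1 = 56.2653 / 110.8571 = 0.508

0.508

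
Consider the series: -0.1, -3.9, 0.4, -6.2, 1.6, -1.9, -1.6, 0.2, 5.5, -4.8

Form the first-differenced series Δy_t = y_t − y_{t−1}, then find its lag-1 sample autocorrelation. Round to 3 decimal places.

First differences Δy: -3.8, 4.3, -6.6, 7.8, -3.5, 0.3, 1.8, 5.3, -10.3
Mean of differences = -0.5222
Numerator Σ(Δy_t−Δȳ)(Δy_{t+1}−Δȳ) = -164.4238
Denominator Σ(Δy_t−Δȳ)² = 284.6356
r_1(Δy) = -164.4238 / 284.6356 = -0.578

-0.578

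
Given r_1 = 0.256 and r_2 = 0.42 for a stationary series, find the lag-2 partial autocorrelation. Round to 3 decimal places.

0.379

φ_{22} = (r_2 − r_1²) / (1 − r_1²)
r_1² = (0.256)² = 0.065536
Numerator = 0.42 − 0.0655 = 0.3545; denominator = 1 − 0.0655 = 0.9345
φ_{22} = 0.3545 / 0.9345 = 0.379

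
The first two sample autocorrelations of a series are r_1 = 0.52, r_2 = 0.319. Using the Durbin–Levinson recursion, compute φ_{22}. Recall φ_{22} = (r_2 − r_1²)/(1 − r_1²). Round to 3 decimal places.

φ_{22} = (r_2 − r_1²) / (1 − r_1²)
r_1² = (0.52)² = 0.2704
Numerator = 0.319 − 0.2704 = 0.0486; denominator = 1 − 0.2704 = 0.7296
φ_{22} = 0.0486 / 0.7296 = 0.067

0.067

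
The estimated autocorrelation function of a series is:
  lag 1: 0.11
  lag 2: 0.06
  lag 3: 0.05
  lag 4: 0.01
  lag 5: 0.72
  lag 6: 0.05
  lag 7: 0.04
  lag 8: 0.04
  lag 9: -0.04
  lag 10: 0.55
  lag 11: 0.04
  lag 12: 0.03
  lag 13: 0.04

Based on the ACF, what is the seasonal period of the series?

5

The largest autocorrelation is r_5 = 0.72, with a weaker echo at lag 10 (0.55); the remaining lags stay at or below 0.11.
The dominant spike at lag 5 indicates a seasonal period of 5.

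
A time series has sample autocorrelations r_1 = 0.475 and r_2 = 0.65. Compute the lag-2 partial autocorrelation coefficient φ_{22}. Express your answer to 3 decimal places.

φ_{22} = (r_2 − r_1²) / (1 − r_1²)
r_1² = (0.475)² = 0.225625
Numerator = 0.65 − 0.2256 = 0.4244; denominator = 1 − 0.2256 = 0.7744
φ_{22} = 0.4244 / 0.7744 = 0.548

0.548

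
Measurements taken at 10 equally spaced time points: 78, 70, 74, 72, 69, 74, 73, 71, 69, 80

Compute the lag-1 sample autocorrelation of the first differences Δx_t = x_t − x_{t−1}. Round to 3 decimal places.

First differences Δx: -8, 4, -2, -3, 5, -1, -2, -2, 11
Mean of differences = 0.2222
Numerator Σ(Δx_t−Δx̄)(Δx_{t+1}−Δx̄) = -69.8272
Denominator Σ(Δx_t−Δx̄)² = 247.5556
r_1(Δx) = -69.8272 / 247.5556 = -0.282

-0.282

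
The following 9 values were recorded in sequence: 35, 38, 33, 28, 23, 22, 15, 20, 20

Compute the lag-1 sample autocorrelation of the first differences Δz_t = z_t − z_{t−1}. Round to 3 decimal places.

First differences Δz: 3, -5, -5, -5, -1, -7, 5, 0
Mean of differences = -1.8750
Numerator Σ(Δz_t−Δz̄)(Δz_{t+1}−Δz̄) = -25.2656
Denominator Σ(Δz_t−Δz̄)² = 130.8750
r_1(Δz) = -25.2656 / 130.8750 = -0.193

-0.193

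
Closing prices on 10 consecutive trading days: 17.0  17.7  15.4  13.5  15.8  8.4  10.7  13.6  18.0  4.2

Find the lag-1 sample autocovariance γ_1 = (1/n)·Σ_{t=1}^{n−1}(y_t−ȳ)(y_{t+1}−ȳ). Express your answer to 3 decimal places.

-1.610

Mean ȳ = (17.0 + 17.7 + 15.4 + 13.5 + 15.8 + 8.4 + 10.7 + 13.6 + 18.0 + 4.2)/10 = 13.4300
Σ_{t=1}^{9}(y_t−ȳ)(y_{t+1}−ȳ) = -16.0979
γ_1 = -16.0979 / 10 = -1.610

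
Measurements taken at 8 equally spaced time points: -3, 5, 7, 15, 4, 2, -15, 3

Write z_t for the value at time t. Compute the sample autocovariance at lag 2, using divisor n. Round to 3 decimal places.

-1.891

Mean z̄ = (-3 + 5 + 7 + 15 + 4 + 2 − 15 + 3)/8 = 2.2500
Σ_{t=1}^{6}(z_t−z̄)(z_{t+2}−z̄) = -15.1250
γ_2 = -15.1250 / 8 = -1.891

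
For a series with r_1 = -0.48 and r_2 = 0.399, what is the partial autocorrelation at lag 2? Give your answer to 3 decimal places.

0.219

φ_{22} = (r_2 − r_1²) / (1 − r_1²)
r_1² = (-0.48)² = 0.2304
Numerator = 0.399 − 0.2304 = 0.1686; denominator = 1 − 0.2304 = 0.7696
φ_{22} = 0.1686 / 0.7696 = 0.219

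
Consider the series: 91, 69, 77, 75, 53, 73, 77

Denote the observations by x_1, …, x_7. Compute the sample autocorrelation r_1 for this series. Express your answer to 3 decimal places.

-0.142

Mean x̄ = (91 + 69 + 77 + 75 + 53 + 73 + 77)/7 = 73.5714
Deviations from mean: 17.4286, -4.5714, 3.4286, 1.4286, -20.5714, -0.5714, 3.4286
Σ(x_t−x̄)(x_{t+1}−x̄) = (-79.6735) + (-15.6735) + (4.8980) + (-29.3878) + (11.7551) + (-1.9592) = -110.0408
Denominator Σ(x_t−x̄)² = 773.7143
r_1 = -110.0408 / 773.7143 = -0.142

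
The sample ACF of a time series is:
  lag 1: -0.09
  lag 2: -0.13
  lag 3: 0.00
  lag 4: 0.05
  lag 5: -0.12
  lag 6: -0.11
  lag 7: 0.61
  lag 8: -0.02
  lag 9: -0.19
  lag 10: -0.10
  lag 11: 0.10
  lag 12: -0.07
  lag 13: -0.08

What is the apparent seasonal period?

The largest autocorrelation is r_7 = 0.61; the remaining lags stay at or below 0.10.
The dominant spike at lag 7 indicates a seasonal period of 7.

7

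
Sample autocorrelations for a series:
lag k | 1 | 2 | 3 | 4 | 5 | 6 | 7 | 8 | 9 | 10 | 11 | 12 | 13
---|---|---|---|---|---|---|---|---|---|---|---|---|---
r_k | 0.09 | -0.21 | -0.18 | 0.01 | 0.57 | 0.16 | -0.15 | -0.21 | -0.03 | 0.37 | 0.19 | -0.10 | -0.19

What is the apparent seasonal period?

The largest autocorrelation is r_5 = 0.57, with a weaker echo at lag 10 (0.37); the remaining lags stay at or below 0.19.
The dominant spike at lag 5 indicates a seasonal period of 5.

5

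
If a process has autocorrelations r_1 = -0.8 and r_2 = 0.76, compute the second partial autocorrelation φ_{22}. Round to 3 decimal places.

φ_{22} = (r_2 − r_1²) / (1 − r_1²)
r_1² = (-0.8)² = 0.64
Numerator = 0.76 − 0.6400 = 0.1200; denominator = 1 − 0.6400 = 0.3600
φ_{22} = 0.1200 / 0.3600 = 0.333

0.333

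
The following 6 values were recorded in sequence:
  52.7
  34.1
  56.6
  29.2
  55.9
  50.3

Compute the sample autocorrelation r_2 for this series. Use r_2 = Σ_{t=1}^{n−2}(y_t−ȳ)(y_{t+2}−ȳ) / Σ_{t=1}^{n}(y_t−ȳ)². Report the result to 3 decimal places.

0.440

Mean ȳ = (52.7 + 34.1 + 56.6 + 29.2 + 55.9 + 50.3)/6 = 46.4667
Deviations from mean: 6.2333, -12.3667, 10.1333, -17.2667, 9.4333, 3.8333
Numerator Σ_{t=1}^{4}(y_t−ȳ)(y_{t+2}−ȳ) = 306.0978
Denominator Σ(y_t−ȳ)² = 696.2933
r_2 = 306.0978 / 696.2933 = 0.440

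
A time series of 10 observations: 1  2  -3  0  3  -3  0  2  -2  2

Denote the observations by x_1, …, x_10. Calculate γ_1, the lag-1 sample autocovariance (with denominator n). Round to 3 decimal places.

Mean x̄ = (1 + 2 − 3 + 0 + 3 − 3 + 0 + 2 − 2 + 2)/10 = 0.2000
Σ_{t=1}^{9}(x_t−x̄)(x_{t+1}−x̄) = -20.8400
γ_1 = -20.8400 / 10 = -2.084

-2.084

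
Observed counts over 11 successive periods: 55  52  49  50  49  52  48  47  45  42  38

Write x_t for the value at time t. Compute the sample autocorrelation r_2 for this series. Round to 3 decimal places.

Mean x̄ = (55 + 52 + 49 + 50 + 49 + 52 + 48 + 47 + 45 + 42 + 38)/11 = 47.9091
Numerator Σ_{t=1}^{9}(x_t−x̄)(x_{t+2}−x̄) = 56.3471
Denominator Σ(x_t−x̄)² = 232.9091
r_2 = 56.3471 / 232.9091 = 0.242

0.242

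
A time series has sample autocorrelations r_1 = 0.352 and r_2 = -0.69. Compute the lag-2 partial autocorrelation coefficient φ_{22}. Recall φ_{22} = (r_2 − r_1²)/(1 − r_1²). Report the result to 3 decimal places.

-0.929

φ_{22} = (r_2 − r_1²) / (1 − r_1²)
r_1² = (0.352)² = 0.123904
Numerator = -0.69 − 0.1239 = -0.8139; denominator = 1 − 0.1239 = 0.8761
φ_{22} = -0.8139 / 0.8761 = -0.929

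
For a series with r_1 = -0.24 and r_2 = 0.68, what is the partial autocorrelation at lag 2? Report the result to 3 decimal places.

0.660

φ_{22} = (r_2 − r_1²) / (1 − r_1²)
r_1² = (-0.24)² = 0.0576
Numerator = 0.68 − 0.0576 = 0.6224; denominator = 1 − 0.0576 = 0.9424
φ_{22} = 0.6224 / 0.9424 = 0.660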